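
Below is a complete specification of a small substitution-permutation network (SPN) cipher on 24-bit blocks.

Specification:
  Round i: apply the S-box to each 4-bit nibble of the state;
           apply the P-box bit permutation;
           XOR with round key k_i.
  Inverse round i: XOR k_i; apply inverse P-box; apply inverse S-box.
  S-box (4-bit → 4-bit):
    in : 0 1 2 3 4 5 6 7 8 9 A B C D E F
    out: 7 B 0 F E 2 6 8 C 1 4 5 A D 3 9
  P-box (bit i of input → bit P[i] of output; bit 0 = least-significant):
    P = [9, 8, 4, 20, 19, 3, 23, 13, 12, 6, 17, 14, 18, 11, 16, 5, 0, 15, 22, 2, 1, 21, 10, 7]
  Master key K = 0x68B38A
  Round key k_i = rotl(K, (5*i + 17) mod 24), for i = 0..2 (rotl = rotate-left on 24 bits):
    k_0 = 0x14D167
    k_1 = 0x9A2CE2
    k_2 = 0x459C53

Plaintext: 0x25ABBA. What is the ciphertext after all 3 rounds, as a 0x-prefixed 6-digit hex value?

0x87F192

s_0 = plaintext = 0x25ABBA
s_1 = Round(s_0, k_0) = 0x9F4177
s_2 = Round(s_1, k_1) = 0x8B5485
s_3 = Round(s_2, k_2) = 0x87F192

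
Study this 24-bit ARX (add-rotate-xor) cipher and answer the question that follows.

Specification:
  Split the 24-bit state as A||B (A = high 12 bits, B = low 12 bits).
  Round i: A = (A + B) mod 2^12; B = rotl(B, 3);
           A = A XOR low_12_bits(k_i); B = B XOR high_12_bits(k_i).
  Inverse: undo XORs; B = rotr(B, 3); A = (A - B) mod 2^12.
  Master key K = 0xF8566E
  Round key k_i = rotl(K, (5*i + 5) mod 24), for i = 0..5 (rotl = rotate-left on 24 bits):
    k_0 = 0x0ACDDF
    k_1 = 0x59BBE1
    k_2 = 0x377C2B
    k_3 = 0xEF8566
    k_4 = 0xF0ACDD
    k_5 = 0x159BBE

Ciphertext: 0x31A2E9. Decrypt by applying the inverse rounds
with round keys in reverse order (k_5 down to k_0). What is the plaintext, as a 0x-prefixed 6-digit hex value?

s_0 = ciphertext = 0x31A2E9
s_1 = InvRound(s_0, k_5) = 0x82E076
s_2 = InvRound(s_1, k_4) = 0xB049EF
s_3 = InvRound(s_2, k_3) = 0xF80EE2
s_4 = InvRound(s_3, k_2) = 0x7F9BB2
s_5 = InvRound(s_4, k_1) = 0x8533C5
s_6 = InvRound(s_5, k_0) = 0x31F26D

0x31F26D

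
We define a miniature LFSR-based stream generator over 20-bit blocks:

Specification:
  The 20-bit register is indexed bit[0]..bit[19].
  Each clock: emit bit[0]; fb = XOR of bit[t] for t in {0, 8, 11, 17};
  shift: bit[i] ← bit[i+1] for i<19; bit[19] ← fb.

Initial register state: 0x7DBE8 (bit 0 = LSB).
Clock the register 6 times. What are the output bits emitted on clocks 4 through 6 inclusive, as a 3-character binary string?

reg_0 = 0x7DBE8
clock 1: out=0, reg = 0xBEDF4
clock 2: out=0, reg = 0xDF6FA
clock 3: out=0, reg = 0x6FB7D
clock 4: out=1, reg = 0x37DBE
clock 5: out=0, reg = 0x9BEDF
clock 6: out=1, reg = 0x4DF6F

101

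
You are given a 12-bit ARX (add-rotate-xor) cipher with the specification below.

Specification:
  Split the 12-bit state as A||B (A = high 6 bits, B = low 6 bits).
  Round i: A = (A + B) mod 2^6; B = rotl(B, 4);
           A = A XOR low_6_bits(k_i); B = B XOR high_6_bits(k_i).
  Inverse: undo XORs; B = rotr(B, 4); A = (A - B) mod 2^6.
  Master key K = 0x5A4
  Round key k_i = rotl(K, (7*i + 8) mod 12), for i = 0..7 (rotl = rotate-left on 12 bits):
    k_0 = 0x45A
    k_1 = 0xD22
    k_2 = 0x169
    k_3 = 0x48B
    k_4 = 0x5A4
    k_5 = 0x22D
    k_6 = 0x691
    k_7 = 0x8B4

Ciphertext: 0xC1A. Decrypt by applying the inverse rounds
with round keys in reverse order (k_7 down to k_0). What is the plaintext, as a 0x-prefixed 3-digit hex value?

s_0 = ciphertext = 0xC1A
s_1 = InvRound(s_0, k_7) = 0x863
s_2 = InvRound(s_1, k_6) = 0x267
s_3 = InvRound(s_2, k_5) = 0x9BE
s_4 = InvRound(s_3, k_4) = 0x822
s_5 = InvRound(s_4, k_3) = 0xA03
s_6 = InvRound(s_5, k_2) = 0xA58
s_7 = InvRound(s_6, k_1) = 0x672
s_8 = InvRound(s_7, k_0) = 0xD4E

0xD4E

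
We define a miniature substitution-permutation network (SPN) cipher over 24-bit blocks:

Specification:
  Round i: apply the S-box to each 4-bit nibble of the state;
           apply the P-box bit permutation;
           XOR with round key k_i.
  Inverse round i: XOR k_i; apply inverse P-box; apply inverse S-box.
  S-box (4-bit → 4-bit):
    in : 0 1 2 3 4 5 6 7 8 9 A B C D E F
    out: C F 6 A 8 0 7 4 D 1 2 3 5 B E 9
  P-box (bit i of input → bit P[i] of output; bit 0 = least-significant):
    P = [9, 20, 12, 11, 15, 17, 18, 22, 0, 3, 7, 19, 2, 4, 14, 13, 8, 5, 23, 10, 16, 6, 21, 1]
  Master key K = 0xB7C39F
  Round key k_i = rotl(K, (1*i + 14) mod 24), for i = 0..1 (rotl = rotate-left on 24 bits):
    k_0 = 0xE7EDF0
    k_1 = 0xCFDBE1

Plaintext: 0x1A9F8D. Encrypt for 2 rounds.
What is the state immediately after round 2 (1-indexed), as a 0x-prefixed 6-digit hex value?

s_0 = plaintext = 0x1A9F8D
s_1 = Round(s_0, k_0) = 0x9A6797
s_2 = Round(s_1, k_1) = 0xCE0B55

0xCE0B55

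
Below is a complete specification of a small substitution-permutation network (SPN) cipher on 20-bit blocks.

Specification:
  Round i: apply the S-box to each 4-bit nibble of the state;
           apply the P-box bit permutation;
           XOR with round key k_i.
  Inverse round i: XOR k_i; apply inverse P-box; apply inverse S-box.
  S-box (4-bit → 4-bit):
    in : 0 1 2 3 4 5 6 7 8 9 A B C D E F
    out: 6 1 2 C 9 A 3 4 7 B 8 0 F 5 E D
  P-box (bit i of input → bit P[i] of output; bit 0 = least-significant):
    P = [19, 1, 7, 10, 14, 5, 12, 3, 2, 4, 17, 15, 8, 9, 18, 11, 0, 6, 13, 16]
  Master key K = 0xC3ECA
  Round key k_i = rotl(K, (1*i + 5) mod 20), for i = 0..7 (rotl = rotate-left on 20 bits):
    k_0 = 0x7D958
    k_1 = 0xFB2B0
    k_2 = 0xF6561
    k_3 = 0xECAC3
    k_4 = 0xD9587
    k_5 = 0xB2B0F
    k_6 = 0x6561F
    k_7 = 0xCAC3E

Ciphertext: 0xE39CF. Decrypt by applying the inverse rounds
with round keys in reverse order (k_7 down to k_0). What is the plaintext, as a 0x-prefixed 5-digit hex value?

s_0 = ciphertext = 0xE39CF
s_1 = InvRound(s_0, k_7) = 0x61E03
s_2 = InvRound(s_1, k_6) = 0xBA64B
s_3 = InvRound(s_2, k_5) = 0x244BA
s_4 = InvRound(s_3, k_4) = 0x4DCC1
s_5 = InvRound(s_4, k_3) = 0xB2779
s_6 = InvRound(s_5, k_2) = 0xB024B
s_7 = InvRound(s_6, k_1) = 0x875E0
s_8 = InvRound(s_7, k_0) = 0x33E5F

0x33E5F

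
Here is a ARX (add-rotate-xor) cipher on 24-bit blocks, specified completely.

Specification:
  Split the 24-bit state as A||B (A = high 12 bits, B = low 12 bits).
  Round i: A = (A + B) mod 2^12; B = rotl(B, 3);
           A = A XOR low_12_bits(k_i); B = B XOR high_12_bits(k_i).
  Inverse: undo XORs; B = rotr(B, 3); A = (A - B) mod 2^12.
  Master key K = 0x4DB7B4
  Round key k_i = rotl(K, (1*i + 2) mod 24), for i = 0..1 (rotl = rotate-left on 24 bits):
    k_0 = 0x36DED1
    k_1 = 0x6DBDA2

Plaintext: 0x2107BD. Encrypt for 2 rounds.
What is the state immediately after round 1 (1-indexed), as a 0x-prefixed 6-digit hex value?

0x71CE86

s_0 = plaintext = 0x2107BD
s_1 = Round(s_0, k_0) = 0x71CE86
s_2 = Round(s_1, k_1) = 0x8002EC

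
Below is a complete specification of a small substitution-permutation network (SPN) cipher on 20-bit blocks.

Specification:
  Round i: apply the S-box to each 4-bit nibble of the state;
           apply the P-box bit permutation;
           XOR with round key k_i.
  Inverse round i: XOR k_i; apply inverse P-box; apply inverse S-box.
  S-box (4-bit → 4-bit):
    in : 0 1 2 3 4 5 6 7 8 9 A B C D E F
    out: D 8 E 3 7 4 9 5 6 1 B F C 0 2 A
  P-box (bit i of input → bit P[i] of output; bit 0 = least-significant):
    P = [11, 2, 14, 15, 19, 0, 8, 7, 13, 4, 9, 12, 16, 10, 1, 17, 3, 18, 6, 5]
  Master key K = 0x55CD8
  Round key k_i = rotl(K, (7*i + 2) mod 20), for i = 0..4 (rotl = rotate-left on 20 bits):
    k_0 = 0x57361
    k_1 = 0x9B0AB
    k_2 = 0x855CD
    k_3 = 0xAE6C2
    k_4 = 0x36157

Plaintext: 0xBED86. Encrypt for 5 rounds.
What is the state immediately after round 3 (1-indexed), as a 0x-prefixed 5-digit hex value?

0xED341

s_0 = plaintext = 0xBED86
s_1 = Round(s_0, k_0) = 0x1FE08
s_2 = Round(s_1, k_1) = 0x3F51F
s_3 = Round(s_2, k_2) = 0xED341
s_4 = Round(s_3, k_3) = 0x647D3
s_5 = Round(s_4, k_4) = 0x24F79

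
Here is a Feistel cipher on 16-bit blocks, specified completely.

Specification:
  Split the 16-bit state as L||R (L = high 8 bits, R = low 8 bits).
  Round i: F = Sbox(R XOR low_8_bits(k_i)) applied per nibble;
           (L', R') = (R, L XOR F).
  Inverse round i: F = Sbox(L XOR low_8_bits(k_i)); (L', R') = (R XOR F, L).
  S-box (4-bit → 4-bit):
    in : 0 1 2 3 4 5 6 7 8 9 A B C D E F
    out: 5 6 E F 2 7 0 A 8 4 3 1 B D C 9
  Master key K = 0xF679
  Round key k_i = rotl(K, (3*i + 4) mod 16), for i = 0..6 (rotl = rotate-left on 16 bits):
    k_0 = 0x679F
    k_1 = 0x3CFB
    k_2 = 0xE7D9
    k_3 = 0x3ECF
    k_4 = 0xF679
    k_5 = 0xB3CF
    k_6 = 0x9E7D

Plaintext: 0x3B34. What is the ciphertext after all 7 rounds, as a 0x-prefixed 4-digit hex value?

0xB5C7

s_0 = plaintext = 0x3B34
s_1 = Round(s_0, k_0) = 0x340A
s_2 = Round(s_1, k_1) = 0x0AA2
s_3 = Round(s_2, k_2) = 0xA2AB
s_4 = Round(s_3, k_3) = 0xABA0
s_5 = Round(s_4, k_4) = 0xA07F
s_6 = Round(s_5, k_5) = 0x7FB5
s_7 = Round(s_6, k_6) = 0xB5C7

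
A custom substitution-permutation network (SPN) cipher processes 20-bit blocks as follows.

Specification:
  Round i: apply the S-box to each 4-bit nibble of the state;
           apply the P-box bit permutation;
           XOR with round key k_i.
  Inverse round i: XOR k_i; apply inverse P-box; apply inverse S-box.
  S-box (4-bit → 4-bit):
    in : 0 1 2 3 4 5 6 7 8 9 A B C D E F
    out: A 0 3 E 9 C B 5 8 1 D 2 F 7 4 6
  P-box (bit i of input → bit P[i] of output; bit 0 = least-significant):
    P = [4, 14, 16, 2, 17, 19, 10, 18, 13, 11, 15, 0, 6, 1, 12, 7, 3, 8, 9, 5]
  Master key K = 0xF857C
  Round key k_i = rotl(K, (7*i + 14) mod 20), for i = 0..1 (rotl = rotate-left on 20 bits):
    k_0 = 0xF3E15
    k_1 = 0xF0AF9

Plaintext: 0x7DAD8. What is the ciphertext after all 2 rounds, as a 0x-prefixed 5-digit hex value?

s_0 = plaintext = 0x7DAD8
s_1 = Round(s_0, k_0) = 0x5885A
s_2 = Round(s_1, k_1) = 0xA0C4C

0xA0C4C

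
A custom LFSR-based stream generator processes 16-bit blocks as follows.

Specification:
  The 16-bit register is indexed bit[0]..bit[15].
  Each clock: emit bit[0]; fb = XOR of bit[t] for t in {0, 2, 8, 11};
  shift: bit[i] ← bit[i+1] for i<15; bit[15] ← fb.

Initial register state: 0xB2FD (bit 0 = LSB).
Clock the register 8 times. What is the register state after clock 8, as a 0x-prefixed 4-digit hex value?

0x26B2

reg_0 = 0xB2FD
clock 1: out=1, reg = 0x597E
clock 2: out=0, reg = 0xACBF
clock 3: out=1, reg = 0xD65F
clock 4: out=1, reg = 0x6B2F
clock 5: out=1, reg = 0x3597
clock 6: out=1, reg = 0x9ACB
clock 7: out=1, reg = 0x4D65
clock 8: out=1, reg = 0x26B2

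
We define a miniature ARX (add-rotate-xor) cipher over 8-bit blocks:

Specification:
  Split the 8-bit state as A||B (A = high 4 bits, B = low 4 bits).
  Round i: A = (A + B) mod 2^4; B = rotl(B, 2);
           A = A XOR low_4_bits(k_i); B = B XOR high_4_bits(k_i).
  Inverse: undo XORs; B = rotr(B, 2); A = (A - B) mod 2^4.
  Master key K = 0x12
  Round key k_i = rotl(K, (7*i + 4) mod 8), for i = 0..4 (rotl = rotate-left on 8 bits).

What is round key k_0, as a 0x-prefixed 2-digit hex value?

K = 0x12
k_0 = rotl(K, (7*0+4) mod 8) = rotl(K, 4) = 0x21

0x21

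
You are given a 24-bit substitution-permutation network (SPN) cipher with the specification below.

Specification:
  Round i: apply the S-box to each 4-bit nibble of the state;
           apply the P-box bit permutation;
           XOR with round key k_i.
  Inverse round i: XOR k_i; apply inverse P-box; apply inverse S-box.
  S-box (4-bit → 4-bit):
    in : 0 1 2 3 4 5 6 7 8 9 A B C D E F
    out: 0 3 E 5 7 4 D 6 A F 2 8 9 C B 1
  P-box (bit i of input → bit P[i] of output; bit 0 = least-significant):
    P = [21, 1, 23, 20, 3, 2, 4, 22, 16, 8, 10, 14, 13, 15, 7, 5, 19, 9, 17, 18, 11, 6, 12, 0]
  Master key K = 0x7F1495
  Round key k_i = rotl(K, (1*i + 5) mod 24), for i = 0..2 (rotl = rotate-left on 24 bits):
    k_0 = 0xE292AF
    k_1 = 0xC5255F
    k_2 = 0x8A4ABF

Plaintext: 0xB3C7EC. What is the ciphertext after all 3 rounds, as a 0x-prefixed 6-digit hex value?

0x926165

s_0 = plaintext = 0xB3C7EC
s_1 = Round(s_0, k_0) = 0x98B782
s_2 = Round(s_1, k_1) = 0x113A38
s_3 = Round(s_2, k_2) = 0x926165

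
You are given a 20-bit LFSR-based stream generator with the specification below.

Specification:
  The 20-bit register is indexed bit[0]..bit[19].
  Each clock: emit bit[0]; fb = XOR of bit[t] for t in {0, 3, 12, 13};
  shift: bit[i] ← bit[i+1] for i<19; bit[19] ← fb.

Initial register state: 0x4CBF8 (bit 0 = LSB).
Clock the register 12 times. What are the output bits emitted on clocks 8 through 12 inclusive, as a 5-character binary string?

11101

reg_0 = 0x4CBF8
clock 1: out=0, reg = 0xA65FC
clock 2: out=0, reg = 0x532FE
clock 3: out=0, reg = 0xA997F
clock 4: out=1, reg = 0xD4CBF
clock 5: out=1, reg = 0x6A65F
clock 6: out=1, reg = 0xB532F
clock 7: out=1, reg = 0xDA997
clock 8: out=1, reg = 0x6D4CB
clock 9: out=1, reg = 0xB6A65
clock 10: out=1, reg = 0x5B532
clock 11: out=0, reg = 0x2DA99
clock 12: out=1, reg = 0x96D4C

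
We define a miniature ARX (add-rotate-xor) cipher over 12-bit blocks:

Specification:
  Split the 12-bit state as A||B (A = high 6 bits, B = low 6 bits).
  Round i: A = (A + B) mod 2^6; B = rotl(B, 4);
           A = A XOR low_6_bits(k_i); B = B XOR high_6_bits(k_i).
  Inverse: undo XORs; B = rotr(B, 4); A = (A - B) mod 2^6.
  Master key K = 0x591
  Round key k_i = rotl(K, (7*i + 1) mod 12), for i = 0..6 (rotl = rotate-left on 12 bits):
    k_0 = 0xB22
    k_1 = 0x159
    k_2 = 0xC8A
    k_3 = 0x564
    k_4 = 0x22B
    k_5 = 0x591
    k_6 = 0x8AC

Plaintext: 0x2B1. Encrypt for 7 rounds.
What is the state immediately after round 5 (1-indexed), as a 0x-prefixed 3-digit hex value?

0x7DF

s_0 = plaintext = 0x2B1
s_1 = Round(s_0, k_0) = 0x670
s_2 = Round(s_1, k_1) = 0x409
s_3 = Round(s_2, k_2) = 0x4E0
s_4 = Round(s_3, k_3) = 0x5DD
s_5 = Round(s_4, k_4) = 0x7DF
s_6 = Round(s_5, k_5) = 0xBE1
s_7 = Round(s_6, k_6) = 0xF3A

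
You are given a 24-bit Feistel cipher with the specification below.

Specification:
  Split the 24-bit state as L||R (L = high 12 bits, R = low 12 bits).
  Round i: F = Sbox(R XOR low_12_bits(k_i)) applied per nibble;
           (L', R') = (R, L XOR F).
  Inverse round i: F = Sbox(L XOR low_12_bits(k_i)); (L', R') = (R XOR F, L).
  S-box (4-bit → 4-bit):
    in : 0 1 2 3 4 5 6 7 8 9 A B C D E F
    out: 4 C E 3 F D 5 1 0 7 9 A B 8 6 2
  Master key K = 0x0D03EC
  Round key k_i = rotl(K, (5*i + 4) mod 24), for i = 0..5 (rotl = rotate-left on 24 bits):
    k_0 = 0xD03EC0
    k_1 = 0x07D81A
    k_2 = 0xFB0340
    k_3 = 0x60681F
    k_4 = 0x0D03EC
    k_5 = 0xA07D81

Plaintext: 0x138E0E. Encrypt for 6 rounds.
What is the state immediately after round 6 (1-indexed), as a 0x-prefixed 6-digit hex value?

s_0 = plaintext = 0x138E0E
s_1 = Round(s_0, k_0) = 0xE0E58E
s_2 = Round(s_1, k_1) = 0x58E671
s_3 = Round(s_2, k_2) = 0x6718B2
s_4 = Round(s_3, k_3) = 0x8B22E9
s_5 = Round(s_4, k_4) = 0x2E94FF
s_6 = Round(s_5, k_5) = 0x4FF5FF

0x4FF5FF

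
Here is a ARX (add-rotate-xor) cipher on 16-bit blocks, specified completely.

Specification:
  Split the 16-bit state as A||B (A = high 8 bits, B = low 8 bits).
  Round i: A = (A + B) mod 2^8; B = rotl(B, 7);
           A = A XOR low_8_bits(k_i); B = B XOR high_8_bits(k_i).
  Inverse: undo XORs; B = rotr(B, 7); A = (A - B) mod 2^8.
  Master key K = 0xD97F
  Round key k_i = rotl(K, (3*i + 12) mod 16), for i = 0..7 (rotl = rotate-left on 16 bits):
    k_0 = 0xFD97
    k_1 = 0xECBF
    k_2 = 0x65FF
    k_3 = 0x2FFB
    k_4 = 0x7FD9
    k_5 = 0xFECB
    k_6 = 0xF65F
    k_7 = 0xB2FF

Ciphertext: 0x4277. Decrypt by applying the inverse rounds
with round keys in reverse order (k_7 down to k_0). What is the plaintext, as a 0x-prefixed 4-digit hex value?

0x607F

s_0 = ciphertext = 0x4277
s_1 = InvRound(s_0, k_7) = 0x328B
s_2 = InvRound(s_1, k_6) = 0x73FA
s_3 = InvRound(s_2, k_5) = 0xB008
s_4 = InvRound(s_3, k_4) = 0x7BEE
s_5 = InvRound(s_4, k_3) = 0xFD83
s_6 = InvRound(s_5, k_2) = 0x35CD
s_7 = InvRound(s_6, k_1) = 0x4842
s_8 = InvRound(s_7, k_0) = 0x607F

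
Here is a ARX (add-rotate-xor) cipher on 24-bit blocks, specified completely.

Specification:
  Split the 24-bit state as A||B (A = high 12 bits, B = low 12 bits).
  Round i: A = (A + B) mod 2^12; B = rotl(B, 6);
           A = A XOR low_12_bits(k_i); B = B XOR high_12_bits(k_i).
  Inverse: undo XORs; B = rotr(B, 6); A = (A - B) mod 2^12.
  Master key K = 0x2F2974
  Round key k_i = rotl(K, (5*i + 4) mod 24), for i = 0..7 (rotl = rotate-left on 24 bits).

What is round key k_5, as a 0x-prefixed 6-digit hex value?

0xE52E85

K = 0x2F2974
k_0 = rotl(K, (5*0+4) mod 24) = rotl(K, 4) = 0xF29742
k_1 = rotl(K, (5*1+4) mod 24) = rotl(K, 9) = 0x52E85E
k_2 = rotl(K, (5*2+4) mod 24) = rotl(K, 14) = 0x5D0BCA
k_3 = rotl(K, (5*3+4) mod 24) = rotl(K, 19) = 0xA1794B
k_4 = rotl(K, (5*4+4) mod 24) = rotl(K, 0) = 0x2F2974
k_5 = rotl(K, (5*5+4) mod 24) = rotl(K, 5) = 0xE52E85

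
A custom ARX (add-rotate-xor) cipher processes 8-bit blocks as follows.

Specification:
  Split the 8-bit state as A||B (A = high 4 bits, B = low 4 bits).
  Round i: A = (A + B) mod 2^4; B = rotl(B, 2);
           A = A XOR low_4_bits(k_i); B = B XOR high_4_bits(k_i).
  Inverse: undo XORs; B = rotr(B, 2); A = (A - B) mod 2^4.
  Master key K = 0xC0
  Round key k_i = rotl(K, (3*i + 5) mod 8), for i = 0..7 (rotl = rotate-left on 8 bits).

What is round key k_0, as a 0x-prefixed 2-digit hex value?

0x18

K = 0xC0
k_0 = rotl(K, (3*0+5) mod 8) = rotl(K, 5) = 0x18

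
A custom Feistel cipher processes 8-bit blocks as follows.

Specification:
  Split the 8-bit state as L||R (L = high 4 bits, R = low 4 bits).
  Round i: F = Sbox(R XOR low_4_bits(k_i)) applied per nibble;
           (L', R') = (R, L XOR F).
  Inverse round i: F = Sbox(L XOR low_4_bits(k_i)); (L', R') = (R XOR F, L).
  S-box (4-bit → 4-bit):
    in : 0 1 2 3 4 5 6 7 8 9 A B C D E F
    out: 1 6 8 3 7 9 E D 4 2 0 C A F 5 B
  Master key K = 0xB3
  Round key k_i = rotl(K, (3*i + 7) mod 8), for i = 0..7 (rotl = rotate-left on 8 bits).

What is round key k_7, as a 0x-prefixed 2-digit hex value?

K = 0xB3
k_0 = rotl(K, (3*0+7) mod 8) = rotl(K, 7) = 0xD9
k_1 = rotl(K, (3*1+7) mod 8) = rotl(K, 2) = 0xCE
k_2 = rotl(K, (3*2+7) mod 8) = rotl(K, 5) = 0x76
k_3 = rotl(K, (3*3+7) mod 8) = rotl(K, 0) = 0xB3
k_4 = rotl(K, (3*4+7) mod 8) = rotl(K, 3) = 0x9D
k_5 = rotl(K, (3*5+7) mod 8) = rotl(K, 6) = 0xEC
k_6 = rotl(K, (3*6+7) mod 8) = rotl(K, 1) = 0x67
k_7 = rotl(K, (3*7+7) mod 8) = rotl(K, 4) = 0x3B

0x3B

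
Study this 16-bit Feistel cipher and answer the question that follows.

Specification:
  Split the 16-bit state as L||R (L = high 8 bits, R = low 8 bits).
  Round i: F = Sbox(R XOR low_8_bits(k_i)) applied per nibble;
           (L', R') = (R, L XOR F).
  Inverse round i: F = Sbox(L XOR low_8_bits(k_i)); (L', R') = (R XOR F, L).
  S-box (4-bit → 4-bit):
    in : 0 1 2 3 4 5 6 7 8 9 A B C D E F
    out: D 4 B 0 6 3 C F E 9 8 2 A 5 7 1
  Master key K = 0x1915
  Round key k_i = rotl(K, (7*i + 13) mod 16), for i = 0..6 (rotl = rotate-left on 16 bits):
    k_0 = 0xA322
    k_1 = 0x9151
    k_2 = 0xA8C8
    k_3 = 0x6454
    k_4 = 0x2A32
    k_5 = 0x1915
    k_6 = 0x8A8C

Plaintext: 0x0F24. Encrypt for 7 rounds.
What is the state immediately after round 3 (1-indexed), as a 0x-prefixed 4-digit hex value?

0xCF0C

s_0 = plaintext = 0x0F24
s_1 = Round(s_0, k_0) = 0x24D3
s_2 = Round(s_1, k_1) = 0xD3CF
s_3 = Round(s_2, k_2) = 0xCF0C
s_4 = Round(s_3, k_3) = 0x0CF1
s_5 = Round(s_4, k_4) = 0xF1AC
s_6 = Round(s_5, k_5) = 0xACD8
s_7 = Round(s_6, k_6) = 0xD89A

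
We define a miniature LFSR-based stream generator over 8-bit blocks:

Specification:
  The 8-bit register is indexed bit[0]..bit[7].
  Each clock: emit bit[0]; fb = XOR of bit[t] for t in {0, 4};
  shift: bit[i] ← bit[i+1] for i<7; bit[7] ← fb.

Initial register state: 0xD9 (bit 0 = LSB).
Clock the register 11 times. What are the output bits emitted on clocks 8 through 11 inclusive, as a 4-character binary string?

reg_0 = 0xD9
clock 1: out=1, reg = 0x6C
clock 2: out=0, reg = 0x36
clock 3: out=0, reg = 0x9B
clock 4: out=1, reg = 0x4D
clock 5: out=1, reg = 0xA6
clock 6: out=0, reg = 0x53
clock 7: out=1, reg = 0x29
clock 8: out=1, reg = 0x94
clock 9: out=0, reg = 0xCA
clock 10: out=0, reg = 0x65
clock 11: out=1, reg = 0xB2

1001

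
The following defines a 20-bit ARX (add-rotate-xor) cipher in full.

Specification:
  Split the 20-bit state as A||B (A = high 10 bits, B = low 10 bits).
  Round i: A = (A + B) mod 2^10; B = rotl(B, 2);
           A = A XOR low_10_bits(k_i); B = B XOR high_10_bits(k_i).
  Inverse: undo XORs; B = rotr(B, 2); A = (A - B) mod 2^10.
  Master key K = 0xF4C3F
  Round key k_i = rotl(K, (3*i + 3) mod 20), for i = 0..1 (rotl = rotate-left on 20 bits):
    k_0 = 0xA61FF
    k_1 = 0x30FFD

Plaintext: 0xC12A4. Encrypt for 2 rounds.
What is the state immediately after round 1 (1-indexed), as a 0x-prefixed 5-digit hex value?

0x15C0A

s_0 = plaintext = 0xC12A4
s_1 = Round(s_0, k_0) = 0x15C0A
s_2 = Round(s_1, k_1) = 0xE70EB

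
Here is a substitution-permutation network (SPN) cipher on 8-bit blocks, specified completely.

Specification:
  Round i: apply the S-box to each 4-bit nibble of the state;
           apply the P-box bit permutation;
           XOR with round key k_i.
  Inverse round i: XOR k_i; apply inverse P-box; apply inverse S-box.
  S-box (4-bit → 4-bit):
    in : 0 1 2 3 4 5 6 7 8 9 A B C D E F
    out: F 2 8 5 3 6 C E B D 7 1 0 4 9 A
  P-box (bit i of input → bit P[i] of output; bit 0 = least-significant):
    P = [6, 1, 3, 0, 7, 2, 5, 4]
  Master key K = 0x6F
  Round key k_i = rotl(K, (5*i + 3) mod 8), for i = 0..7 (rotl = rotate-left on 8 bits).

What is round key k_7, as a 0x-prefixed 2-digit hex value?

K = 0x6F
k_0 = rotl(K, (5*0+3) mod 8) = rotl(K, 3) = 0x7B
k_1 = rotl(K, (5*1+3) mod 8) = rotl(K, 0) = 0x6F
k_2 = rotl(K, (5*2+3) mod 8) = rotl(K, 5) = 0xED
k_3 = rotl(K, (5*3+3) mod 8) = rotl(K, 2) = 0xBD
k_4 = rotl(K, (5*4+3) mod 8) = rotl(K, 7) = 0xB7
k_5 = rotl(K, (5*5+3) mod 8) = rotl(K, 4) = 0xF6
k_6 = rotl(K, (5*6+3) mod 8) = rotl(K, 1) = 0xDE
k_7 = rotl(K, (5*7+3) mod 8) = rotl(K, 6) = 0xDB

0xDB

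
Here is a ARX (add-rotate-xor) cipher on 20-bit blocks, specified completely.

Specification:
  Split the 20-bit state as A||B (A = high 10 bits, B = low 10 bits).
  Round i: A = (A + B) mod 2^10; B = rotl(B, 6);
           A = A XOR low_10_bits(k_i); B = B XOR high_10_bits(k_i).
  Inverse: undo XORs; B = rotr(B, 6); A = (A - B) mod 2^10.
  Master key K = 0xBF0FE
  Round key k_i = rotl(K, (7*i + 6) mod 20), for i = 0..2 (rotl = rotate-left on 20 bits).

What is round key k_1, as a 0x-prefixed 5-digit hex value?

0xFD7E1

K = 0xBF0FE
k_0 = rotl(K, (7*0+6) mod 20) = rotl(K, 6) = 0xC3FAF
k_1 = rotl(K, (7*1+6) mod 20) = rotl(K, 13) = 0xFD7E1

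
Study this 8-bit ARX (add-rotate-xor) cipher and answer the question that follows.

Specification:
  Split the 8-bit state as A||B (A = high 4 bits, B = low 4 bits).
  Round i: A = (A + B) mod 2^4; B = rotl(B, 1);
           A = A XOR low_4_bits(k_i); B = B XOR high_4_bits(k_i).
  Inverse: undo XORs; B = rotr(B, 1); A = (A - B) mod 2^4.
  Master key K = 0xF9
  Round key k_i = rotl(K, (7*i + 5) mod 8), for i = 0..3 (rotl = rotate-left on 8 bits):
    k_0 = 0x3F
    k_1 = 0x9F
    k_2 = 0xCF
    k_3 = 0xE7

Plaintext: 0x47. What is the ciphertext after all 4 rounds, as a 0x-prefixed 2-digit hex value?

0x0F

s_0 = plaintext = 0x47
s_1 = Round(s_0, k_0) = 0x4D
s_2 = Round(s_1, k_1) = 0xE2
s_3 = Round(s_2, k_2) = 0xF8
s_4 = Round(s_3, k_3) = 0x0F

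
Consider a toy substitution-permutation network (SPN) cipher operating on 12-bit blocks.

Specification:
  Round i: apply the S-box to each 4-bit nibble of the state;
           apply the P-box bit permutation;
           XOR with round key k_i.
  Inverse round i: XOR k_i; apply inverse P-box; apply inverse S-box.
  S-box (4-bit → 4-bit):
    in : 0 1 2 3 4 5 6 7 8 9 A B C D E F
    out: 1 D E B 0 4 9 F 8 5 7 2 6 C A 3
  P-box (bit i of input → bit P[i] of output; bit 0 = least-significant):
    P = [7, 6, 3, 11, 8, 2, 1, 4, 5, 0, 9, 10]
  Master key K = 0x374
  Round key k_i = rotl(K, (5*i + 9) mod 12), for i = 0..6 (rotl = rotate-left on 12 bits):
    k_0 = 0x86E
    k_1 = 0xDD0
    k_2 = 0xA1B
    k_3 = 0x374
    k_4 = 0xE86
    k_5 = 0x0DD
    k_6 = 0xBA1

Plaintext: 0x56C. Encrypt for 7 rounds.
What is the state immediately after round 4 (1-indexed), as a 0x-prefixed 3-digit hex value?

0x887

s_0 = plaintext = 0x56C
s_1 = Round(s_0, k_0) = 0xB36
s_2 = Round(s_1, k_1) = 0x445
s_3 = Round(s_2, k_2) = 0xA13
s_4 = Round(s_3, k_3) = 0x887
s_5 = Round(s_4, k_4) = 0x25E
s_6 = Round(s_5, k_5) = 0xE9E
s_7 = Round(s_6, k_6) = 0x6E2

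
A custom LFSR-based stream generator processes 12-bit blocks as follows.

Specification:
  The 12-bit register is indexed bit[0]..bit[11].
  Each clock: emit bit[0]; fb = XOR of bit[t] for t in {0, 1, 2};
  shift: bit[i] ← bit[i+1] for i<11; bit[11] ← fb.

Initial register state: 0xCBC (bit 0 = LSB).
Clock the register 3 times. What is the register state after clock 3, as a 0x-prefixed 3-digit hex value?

reg_0 = 0xCBC
clock 1: out=0, reg = 0xE5E
clock 2: out=0, reg = 0x72F
clock 3: out=1, reg = 0xB97

0xB97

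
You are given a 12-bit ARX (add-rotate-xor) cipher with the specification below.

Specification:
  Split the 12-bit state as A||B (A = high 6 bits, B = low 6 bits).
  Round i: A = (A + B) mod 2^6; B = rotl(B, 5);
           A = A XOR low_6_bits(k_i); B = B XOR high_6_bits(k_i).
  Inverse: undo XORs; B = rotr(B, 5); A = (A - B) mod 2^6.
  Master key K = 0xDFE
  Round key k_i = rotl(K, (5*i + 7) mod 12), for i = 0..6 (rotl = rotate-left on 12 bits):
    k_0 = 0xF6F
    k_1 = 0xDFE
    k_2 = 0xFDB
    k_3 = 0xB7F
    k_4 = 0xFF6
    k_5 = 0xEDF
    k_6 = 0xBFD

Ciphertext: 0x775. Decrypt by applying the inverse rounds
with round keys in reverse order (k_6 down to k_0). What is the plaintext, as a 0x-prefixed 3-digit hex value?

s_0 = ciphertext = 0x775
s_1 = InvRound(s_0, k_6) = 0xB34
s_2 = InvRound(s_1, k_5) = 0x55E
s_3 = InvRound(s_2, k_4) = 0x803
s_4 = InvRound(s_3, k_3) = 0x09D
s_5 = InvRound(s_4, k_2) = 0x505
s_6 = InvRound(s_5, k_1) = 0x165
s_7 = InvRound(s_6, k_0) = 0xEB0

0xEB0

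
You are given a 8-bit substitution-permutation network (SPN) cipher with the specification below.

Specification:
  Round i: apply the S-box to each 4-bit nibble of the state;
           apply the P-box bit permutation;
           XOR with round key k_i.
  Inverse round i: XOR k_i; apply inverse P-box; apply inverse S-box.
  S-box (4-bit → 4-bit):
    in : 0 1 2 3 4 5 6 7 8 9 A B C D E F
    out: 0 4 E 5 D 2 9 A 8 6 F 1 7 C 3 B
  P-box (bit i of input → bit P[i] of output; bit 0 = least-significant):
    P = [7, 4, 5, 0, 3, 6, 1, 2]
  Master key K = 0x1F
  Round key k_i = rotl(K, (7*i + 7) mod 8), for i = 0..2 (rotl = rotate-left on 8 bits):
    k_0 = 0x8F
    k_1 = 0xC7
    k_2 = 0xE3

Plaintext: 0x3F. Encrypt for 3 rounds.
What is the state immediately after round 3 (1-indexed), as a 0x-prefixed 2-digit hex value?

0x4E

s_0 = plaintext = 0x3F
s_1 = Round(s_0, k_0) = 0x14
s_2 = Round(s_1, k_1) = 0x64
s_3 = Round(s_2, k_2) = 0x4E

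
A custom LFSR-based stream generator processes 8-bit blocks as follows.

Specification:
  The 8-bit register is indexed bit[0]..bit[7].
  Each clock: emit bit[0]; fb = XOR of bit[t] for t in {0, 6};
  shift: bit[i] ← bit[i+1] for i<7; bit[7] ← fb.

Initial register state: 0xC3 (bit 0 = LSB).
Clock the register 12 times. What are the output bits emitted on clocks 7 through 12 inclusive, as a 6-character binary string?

110000

reg_0 = 0xC3
clock 1: out=1, reg = 0x61
clock 2: out=1, reg = 0x30
clock 3: out=0, reg = 0x18
clock 4: out=0, reg = 0x0C
clock 5: out=0, reg = 0x06
clock 6: out=0, reg = 0x03
clock 7: out=1, reg = 0x81
clock 8: out=1, reg = 0xC0
clock 9: out=0, reg = 0xE0
clock 10: out=0, reg = 0xF0
clock 11: out=0, reg = 0xF8
clock 12: out=0, reg = 0xFC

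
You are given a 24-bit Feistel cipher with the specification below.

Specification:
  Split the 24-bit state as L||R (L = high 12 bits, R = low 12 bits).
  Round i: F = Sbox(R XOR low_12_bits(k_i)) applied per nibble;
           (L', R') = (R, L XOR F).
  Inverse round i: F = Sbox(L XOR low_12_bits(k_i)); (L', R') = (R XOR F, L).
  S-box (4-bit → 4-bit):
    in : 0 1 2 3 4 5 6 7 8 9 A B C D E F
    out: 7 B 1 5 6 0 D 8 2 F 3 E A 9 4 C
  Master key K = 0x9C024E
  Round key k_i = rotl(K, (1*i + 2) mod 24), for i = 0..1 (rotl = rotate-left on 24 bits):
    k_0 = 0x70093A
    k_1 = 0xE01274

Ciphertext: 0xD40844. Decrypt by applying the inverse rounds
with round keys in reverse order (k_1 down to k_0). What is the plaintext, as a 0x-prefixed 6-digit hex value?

s_0 = ciphertext = 0xD40844
s_1 = InvRound(s_0, k_1) = 0x412D40
s_2 = InvRound(s_1, k_0) = 0x452412

0x452412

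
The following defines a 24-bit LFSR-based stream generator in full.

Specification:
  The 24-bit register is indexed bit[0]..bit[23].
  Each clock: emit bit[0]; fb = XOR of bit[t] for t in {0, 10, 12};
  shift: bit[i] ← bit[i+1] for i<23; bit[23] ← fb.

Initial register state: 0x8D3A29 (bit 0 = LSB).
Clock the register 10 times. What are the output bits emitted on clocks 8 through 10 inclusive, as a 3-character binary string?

reg_0 = 0x8D3A29
clock 1: out=1, reg = 0x469D14
clock 2: out=0, reg = 0x234E8A
clock 3: out=0, reg = 0x91A745
clock 4: out=1, reg = 0x48D3A2
clock 5: out=0, reg = 0xA469D1
clock 6: out=1, reg = 0xD234E8
clock 7: out=0, reg = 0x691A74
clock 8: out=0, reg = 0xB48D3A
clock 9: out=0, reg = 0xDA469D
clock 10: out=1, reg = 0x6D234E

001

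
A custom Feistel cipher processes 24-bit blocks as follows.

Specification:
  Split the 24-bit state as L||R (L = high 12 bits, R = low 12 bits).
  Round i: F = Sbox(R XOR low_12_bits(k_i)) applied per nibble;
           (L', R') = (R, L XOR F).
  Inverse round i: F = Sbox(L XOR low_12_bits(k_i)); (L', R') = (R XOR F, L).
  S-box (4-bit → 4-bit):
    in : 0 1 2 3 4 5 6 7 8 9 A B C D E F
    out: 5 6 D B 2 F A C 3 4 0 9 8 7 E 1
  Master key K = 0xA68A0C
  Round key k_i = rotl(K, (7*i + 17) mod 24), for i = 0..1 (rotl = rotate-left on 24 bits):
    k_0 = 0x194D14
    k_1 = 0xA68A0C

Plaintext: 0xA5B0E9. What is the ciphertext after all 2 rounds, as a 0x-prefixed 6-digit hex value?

s_0 = plaintext = 0xA5B0E9
s_1 = Round(s_0, k_0) = 0x0E9D4C
s_2 = Round(s_1, k_1) = 0xD4CCCC

0xD4CCCC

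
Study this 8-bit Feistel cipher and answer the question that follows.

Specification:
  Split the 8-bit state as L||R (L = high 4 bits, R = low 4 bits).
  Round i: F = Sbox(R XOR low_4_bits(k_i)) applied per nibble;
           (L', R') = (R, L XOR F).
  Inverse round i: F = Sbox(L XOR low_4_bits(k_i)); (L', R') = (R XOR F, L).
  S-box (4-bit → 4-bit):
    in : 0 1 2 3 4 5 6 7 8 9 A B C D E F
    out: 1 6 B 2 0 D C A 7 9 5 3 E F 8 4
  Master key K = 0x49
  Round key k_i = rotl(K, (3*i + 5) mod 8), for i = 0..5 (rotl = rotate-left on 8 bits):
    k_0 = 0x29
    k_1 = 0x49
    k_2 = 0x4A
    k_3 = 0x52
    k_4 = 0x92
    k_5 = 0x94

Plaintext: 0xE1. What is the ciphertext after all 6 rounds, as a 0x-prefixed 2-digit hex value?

0x97

s_0 = plaintext = 0xE1
s_1 = Round(s_0, k_0) = 0x19
s_2 = Round(s_1, k_1) = 0x90
s_3 = Round(s_2, k_2) = 0x0C
s_4 = Round(s_3, k_3) = 0xC8
s_5 = Round(s_4, k_4) = 0x89
s_6 = Round(s_5, k_5) = 0x97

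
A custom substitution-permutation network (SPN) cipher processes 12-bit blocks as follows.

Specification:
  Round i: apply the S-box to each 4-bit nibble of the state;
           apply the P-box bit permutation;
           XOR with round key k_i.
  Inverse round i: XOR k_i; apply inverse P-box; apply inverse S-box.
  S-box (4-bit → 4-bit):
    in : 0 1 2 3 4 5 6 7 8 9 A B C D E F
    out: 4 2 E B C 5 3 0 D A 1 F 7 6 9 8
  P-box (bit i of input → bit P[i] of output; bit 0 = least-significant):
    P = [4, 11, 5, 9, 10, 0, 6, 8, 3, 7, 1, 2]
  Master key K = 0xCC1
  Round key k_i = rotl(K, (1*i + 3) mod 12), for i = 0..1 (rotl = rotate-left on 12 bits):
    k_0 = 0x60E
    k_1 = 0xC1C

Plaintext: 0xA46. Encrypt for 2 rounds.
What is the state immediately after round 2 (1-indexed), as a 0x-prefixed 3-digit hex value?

0x048

s_0 = plaintext = 0xA46
s_1 = Round(s_0, k_0) = 0xF56
s_2 = Round(s_1, k_1) = 0x048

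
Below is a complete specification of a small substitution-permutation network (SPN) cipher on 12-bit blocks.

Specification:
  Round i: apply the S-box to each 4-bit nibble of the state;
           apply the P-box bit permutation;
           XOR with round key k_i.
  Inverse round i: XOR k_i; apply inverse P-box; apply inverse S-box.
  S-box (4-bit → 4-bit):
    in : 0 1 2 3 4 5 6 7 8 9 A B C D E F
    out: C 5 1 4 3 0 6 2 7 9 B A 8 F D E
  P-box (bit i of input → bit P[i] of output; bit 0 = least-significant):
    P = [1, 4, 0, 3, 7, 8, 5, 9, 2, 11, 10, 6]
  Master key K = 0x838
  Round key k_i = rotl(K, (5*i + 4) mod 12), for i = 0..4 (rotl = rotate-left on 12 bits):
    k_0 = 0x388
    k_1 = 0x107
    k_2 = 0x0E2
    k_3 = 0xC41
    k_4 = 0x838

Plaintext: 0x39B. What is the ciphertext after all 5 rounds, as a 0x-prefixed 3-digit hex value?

s_0 = plaintext = 0x39B
s_1 = Round(s_0, k_0) = 0x510
s_2 = Round(s_1, k_1) = 0x1AE
s_3 = Round(s_2, k_2) = 0x76D
s_4 = Round(s_3, k_3) = 0x57A
s_5 = Round(s_4, k_4) = 0x922

0x922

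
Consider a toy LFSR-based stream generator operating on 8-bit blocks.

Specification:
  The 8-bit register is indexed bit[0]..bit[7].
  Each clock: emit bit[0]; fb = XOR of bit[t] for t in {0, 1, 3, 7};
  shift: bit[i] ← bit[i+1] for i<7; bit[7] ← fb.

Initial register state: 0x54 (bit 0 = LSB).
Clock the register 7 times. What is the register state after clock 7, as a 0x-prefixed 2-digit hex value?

reg_0 = 0x54
clock 1: out=0, reg = 0x2A
clock 2: out=0, reg = 0x15
clock 3: out=1, reg = 0x8A
clock 4: out=0, reg = 0xC5
clock 5: out=1, reg = 0x62
clock 6: out=0, reg = 0xB1
clock 7: out=1, reg = 0x58

0x58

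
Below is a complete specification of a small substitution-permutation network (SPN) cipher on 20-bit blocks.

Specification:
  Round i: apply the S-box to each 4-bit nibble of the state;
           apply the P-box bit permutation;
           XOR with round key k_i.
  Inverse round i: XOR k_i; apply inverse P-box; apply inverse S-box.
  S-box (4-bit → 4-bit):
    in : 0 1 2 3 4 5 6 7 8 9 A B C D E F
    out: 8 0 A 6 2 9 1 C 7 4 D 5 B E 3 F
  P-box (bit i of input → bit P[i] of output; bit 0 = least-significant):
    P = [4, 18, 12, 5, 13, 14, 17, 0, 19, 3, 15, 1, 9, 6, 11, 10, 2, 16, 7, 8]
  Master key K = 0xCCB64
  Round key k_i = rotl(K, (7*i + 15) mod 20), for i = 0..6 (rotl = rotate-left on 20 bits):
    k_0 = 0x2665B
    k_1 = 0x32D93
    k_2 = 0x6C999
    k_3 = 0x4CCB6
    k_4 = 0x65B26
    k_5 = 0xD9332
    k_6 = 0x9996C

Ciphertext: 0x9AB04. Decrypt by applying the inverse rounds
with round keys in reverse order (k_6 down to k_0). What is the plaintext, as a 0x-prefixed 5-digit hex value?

s_0 = ciphertext = 0x9AB04
s_1 = InvRound(s_0, k_6) = 0x1E467
s_2 = InvRound(s_1, k_5) = 0x5C6C8
s_3 = InvRound(s_2, k_4) = 0xFDD97
s_4 = InvRound(s_3, k_3) = 0x21677
s_5 = InvRound(s_4, k_2) = 0xAFD4D
s_6 = InvRound(s_5, k_1) = 0x84F4B
s_7 = InvRound(s_6, k_0) = 0x096B6

0x096B6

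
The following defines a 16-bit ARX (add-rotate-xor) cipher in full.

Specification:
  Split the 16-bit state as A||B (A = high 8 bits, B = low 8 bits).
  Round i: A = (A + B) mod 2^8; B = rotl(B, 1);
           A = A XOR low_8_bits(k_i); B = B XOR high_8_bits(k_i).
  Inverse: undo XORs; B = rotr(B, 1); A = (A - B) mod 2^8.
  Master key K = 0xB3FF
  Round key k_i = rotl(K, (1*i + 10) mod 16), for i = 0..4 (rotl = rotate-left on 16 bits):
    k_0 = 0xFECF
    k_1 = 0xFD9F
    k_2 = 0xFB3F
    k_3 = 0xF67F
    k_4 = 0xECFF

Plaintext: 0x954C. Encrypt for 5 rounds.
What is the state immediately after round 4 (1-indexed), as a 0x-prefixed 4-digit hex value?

0xE3C5

s_0 = plaintext = 0x954C
s_1 = Round(s_0, k_0) = 0x2E66
s_2 = Round(s_1, k_1) = 0x0B31
s_3 = Round(s_2, k_2) = 0x0399
s_4 = Round(s_3, k_3) = 0xE3C5
s_5 = Round(s_4, k_4) = 0x5767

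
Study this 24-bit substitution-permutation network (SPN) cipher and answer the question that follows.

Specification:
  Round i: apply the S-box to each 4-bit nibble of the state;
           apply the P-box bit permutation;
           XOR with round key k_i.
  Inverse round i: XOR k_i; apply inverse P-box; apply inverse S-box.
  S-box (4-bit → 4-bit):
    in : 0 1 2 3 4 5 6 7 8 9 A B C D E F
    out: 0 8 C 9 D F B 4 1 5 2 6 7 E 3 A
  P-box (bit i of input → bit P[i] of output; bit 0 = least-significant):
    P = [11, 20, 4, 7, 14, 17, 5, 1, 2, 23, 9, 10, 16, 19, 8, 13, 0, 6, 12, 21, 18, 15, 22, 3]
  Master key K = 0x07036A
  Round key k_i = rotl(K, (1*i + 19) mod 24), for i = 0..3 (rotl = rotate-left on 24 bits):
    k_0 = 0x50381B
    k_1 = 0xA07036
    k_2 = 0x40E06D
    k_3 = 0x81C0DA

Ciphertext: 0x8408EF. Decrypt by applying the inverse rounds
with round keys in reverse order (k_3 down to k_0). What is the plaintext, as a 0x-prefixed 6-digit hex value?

0xFD9F8F

s_0 = ciphertext = 0x8408EF
s_1 = InvRound(s_0, k_3) = 0xE88899
s_2 = InvRound(s_1, k_2) = 0x0FFE94
s_3 = InvRound(s_2, k_1) = 0xE1EDD3
s_4 = InvRound(s_3, k_0) = 0xFD9F8F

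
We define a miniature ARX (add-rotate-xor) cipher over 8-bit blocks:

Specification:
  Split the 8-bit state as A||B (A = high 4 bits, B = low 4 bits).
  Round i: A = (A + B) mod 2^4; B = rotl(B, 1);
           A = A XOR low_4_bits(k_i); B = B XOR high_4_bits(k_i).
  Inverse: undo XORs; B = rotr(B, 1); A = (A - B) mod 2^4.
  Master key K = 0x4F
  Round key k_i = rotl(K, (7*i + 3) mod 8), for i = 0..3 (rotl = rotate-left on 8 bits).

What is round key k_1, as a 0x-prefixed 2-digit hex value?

0x3D

K = 0x4F
k_0 = rotl(K, (7*0+3) mod 8) = rotl(K, 3) = 0x7A
k_1 = rotl(K, (7*1+3) mod 8) = rotl(K, 2) = 0x3D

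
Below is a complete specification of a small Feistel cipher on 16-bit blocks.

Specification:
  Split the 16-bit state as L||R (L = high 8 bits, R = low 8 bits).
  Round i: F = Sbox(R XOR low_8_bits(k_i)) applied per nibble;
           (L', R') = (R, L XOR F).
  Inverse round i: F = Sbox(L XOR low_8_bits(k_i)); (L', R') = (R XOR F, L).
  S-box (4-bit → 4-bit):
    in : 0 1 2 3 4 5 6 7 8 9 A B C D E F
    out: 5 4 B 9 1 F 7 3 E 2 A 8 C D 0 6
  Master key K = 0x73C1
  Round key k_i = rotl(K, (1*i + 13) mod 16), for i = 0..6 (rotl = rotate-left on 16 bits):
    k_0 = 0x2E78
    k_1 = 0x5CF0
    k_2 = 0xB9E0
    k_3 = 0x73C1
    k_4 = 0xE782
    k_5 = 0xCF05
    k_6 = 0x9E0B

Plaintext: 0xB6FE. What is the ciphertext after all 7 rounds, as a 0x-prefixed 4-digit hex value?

0x7FC1

s_0 = plaintext = 0xB6FE
s_1 = Round(s_0, k_0) = 0xFE51
s_2 = Round(s_1, k_1) = 0x515A
s_3 = Round(s_2, k_2) = 0x5ADB
s_4 = Round(s_3, k_3) = 0xDB10
s_5 = Round(s_4, k_4) = 0x10F0
s_6 = Round(s_5, k_5) = 0xF07F
s_7 = Round(s_6, k_6) = 0x7FC1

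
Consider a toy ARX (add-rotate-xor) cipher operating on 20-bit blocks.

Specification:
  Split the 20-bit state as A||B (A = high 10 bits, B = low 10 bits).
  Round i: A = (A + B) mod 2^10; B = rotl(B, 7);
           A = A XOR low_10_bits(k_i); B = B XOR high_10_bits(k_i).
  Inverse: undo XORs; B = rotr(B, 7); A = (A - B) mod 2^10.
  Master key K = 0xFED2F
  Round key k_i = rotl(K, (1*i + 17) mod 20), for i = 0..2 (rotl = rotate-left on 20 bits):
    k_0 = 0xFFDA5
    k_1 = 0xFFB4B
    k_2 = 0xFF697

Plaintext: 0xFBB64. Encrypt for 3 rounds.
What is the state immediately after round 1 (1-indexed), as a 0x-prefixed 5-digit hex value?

0xBDD93

s_0 = plaintext = 0xFBB64
s_1 = Round(s_0, k_0) = 0xBDD93
s_2 = Round(s_1, k_1) = 0xF064C
s_3 = Round(s_2, k_2) = 0x269B4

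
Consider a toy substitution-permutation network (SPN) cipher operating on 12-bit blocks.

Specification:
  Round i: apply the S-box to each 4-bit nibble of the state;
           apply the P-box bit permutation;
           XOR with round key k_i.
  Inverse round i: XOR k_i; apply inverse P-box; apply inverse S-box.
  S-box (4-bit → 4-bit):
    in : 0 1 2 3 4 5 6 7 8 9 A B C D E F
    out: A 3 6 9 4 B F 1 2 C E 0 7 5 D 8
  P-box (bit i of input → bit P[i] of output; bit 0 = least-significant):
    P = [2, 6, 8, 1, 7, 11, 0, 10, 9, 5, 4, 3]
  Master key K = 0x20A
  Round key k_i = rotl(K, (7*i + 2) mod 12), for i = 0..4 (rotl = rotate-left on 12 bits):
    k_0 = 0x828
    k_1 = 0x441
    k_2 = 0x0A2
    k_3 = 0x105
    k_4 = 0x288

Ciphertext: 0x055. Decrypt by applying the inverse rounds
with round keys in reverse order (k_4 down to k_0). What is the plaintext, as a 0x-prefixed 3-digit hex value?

s_0 = ciphertext = 0x055
s_1 = InvRound(s_0, k_4) = 0xED1
s_2 = InvRound(s_1, k_3) = 0xD5C
s_3 = InvRound(s_2, k_2) = 0xA56
s_4 = InvRound(s_3, k_1) = 0xDA3
s_5 = InvRound(s_4, k_0) = 0xFE9

0xFE9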